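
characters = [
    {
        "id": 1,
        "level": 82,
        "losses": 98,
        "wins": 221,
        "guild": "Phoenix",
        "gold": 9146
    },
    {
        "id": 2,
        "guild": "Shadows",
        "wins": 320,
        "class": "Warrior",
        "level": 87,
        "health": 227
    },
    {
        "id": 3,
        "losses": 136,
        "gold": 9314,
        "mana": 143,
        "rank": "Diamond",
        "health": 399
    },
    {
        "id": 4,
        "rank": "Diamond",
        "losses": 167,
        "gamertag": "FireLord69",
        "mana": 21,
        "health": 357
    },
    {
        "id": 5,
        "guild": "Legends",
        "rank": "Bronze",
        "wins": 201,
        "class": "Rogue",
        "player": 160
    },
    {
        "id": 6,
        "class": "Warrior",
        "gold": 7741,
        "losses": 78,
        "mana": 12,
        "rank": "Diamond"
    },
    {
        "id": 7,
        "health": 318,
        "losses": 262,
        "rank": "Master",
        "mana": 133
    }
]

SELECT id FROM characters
[1, 2, 3, 4, 5, 6, 7]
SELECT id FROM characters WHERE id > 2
[3, 4, 5, 6, 7]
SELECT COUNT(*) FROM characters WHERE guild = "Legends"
1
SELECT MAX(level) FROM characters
87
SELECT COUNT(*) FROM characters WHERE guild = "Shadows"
1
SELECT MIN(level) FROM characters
82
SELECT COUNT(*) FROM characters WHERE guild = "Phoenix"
1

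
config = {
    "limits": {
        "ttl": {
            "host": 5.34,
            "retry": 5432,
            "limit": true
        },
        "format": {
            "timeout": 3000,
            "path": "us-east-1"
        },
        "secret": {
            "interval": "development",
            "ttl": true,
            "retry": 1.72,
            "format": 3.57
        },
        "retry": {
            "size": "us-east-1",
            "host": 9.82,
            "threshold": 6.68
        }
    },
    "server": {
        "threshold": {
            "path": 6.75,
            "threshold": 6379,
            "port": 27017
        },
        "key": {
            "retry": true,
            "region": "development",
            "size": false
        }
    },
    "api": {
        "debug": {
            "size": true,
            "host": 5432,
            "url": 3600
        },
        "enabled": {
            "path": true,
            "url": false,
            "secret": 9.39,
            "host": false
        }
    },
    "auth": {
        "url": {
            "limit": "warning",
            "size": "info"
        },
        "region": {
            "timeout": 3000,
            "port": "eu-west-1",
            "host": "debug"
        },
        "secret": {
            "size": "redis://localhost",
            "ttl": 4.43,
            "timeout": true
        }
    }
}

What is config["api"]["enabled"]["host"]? False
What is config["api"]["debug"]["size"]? True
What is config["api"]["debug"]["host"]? 5432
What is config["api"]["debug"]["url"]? 3600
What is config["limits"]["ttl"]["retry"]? 5432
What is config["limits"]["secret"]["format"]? 3.57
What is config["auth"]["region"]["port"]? "eu-west-1"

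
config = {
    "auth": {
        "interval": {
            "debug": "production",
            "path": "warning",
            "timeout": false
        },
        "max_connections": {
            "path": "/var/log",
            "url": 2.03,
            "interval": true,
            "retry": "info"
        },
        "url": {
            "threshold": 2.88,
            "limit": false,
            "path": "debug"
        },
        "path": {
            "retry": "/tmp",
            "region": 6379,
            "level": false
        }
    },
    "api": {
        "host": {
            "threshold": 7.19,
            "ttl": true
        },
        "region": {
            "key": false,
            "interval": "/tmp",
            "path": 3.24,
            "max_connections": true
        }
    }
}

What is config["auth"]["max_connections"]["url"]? 2.03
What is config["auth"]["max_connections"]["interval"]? True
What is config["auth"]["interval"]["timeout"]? False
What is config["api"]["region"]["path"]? 3.24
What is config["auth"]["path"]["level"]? False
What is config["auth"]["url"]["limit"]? False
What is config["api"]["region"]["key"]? False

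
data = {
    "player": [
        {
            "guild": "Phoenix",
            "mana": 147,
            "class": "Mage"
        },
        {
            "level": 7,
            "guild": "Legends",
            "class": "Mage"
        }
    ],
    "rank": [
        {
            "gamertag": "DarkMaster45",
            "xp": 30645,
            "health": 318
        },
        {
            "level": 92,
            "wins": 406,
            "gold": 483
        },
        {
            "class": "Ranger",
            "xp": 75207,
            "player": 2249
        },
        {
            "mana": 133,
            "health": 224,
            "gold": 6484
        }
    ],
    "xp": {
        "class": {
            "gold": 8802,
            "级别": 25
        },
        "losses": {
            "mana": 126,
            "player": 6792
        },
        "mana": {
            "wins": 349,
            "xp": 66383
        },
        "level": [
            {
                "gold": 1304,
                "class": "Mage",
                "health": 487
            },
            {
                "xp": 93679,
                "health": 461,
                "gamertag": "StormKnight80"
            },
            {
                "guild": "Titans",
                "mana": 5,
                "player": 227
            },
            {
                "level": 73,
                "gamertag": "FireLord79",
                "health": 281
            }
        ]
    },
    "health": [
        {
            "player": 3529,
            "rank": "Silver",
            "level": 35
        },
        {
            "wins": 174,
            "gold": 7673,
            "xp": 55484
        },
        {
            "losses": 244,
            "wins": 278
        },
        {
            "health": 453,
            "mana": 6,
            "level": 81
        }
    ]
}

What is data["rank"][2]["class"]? "Ranger"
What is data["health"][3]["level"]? 81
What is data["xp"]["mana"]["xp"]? 66383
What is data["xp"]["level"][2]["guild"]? "Titans"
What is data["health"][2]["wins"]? 278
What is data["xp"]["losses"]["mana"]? 126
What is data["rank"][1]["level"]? 92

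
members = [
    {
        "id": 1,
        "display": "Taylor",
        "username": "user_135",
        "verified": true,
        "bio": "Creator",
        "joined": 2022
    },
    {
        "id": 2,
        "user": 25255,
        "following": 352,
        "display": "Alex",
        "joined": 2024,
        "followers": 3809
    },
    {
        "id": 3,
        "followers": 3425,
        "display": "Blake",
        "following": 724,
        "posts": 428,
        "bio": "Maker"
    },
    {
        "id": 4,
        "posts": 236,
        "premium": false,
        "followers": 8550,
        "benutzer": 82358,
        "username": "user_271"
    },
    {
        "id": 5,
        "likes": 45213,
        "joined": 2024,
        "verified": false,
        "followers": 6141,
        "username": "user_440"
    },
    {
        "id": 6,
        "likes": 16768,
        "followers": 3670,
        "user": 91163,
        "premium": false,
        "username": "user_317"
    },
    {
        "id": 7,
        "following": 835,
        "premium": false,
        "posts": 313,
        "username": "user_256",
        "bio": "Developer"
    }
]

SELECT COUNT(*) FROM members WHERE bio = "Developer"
1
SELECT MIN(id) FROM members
1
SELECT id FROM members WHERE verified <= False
[5]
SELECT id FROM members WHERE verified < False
[]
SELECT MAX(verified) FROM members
True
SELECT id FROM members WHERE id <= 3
[1, 2, 3]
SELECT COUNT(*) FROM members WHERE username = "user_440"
1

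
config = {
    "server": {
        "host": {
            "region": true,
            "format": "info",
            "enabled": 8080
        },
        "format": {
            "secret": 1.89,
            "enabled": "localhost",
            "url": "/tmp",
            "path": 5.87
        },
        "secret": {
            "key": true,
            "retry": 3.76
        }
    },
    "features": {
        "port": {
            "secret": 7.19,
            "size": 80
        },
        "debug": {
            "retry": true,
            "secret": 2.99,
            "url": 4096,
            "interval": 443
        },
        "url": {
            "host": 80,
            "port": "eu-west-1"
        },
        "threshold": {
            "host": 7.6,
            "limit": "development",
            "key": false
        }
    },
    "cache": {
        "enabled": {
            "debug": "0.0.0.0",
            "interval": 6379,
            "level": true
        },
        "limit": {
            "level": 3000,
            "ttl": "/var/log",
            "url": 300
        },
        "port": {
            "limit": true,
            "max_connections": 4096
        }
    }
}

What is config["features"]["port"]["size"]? 80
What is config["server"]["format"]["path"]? 5.87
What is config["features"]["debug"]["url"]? 4096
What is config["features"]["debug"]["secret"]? 2.99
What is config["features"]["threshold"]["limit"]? "development"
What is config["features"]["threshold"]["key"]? False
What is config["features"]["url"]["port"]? "eu-west-1"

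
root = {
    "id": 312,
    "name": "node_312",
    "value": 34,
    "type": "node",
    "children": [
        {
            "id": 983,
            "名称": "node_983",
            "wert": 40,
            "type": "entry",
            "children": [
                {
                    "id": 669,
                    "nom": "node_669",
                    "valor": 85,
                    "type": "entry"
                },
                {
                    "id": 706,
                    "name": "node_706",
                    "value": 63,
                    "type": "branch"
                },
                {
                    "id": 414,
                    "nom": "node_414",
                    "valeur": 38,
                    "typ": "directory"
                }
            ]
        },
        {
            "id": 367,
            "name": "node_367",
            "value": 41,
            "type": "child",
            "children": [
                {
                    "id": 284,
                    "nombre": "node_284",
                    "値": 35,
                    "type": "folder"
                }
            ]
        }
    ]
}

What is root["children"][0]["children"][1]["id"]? 706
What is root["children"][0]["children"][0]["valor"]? 85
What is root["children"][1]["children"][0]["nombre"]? "node_284"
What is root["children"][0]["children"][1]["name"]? "node_706"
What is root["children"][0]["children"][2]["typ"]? "directory"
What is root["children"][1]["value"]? 41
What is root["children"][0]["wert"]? 40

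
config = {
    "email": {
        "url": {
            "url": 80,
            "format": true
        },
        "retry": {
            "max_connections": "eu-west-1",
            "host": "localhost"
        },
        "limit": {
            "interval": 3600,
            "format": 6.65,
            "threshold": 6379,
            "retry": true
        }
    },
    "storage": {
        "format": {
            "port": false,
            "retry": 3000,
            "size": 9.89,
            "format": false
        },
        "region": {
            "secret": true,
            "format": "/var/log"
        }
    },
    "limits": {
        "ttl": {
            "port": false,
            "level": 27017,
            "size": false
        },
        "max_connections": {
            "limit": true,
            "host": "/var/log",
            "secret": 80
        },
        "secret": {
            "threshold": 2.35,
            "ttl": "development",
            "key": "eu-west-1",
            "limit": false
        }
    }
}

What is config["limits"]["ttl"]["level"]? 27017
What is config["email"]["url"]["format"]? True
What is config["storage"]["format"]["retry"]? 3000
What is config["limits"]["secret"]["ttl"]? "development"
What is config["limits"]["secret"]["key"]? "eu-west-1"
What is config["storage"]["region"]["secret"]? True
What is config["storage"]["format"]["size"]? 9.89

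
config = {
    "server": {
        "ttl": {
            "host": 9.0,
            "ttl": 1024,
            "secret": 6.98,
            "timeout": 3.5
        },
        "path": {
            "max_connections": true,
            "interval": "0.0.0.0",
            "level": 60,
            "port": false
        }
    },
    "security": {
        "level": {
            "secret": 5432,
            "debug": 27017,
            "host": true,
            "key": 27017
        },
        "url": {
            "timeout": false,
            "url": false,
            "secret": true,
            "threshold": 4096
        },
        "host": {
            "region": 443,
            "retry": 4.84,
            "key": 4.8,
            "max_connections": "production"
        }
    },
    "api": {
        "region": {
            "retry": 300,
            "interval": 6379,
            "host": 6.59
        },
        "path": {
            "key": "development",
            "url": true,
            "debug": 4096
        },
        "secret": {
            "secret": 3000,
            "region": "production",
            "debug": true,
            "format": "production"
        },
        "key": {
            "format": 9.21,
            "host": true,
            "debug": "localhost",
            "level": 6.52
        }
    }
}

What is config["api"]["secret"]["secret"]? 3000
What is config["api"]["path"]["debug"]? 4096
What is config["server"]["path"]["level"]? 60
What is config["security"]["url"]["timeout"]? False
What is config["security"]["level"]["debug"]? 27017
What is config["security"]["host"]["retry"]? 4.84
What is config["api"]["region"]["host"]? 6.59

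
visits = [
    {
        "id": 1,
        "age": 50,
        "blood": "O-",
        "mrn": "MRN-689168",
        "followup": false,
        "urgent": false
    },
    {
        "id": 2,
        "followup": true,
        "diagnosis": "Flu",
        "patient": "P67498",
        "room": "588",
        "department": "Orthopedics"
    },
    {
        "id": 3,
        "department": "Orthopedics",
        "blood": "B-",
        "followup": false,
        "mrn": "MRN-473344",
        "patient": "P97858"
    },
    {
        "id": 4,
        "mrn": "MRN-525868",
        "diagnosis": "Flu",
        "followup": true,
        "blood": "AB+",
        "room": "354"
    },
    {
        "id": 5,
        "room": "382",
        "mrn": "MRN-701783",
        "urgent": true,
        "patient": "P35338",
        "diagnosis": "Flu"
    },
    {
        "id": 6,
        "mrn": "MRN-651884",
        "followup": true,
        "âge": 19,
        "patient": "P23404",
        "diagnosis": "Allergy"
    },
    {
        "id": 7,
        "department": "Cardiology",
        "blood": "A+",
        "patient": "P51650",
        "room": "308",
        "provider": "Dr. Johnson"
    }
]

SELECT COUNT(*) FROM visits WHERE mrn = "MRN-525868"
1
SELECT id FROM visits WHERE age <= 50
[1]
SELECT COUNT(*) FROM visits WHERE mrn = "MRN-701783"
1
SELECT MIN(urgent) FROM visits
False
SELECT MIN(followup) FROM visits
False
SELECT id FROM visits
[1, 2, 3, 4, 5, 6, 7]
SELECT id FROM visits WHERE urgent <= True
[1, 5]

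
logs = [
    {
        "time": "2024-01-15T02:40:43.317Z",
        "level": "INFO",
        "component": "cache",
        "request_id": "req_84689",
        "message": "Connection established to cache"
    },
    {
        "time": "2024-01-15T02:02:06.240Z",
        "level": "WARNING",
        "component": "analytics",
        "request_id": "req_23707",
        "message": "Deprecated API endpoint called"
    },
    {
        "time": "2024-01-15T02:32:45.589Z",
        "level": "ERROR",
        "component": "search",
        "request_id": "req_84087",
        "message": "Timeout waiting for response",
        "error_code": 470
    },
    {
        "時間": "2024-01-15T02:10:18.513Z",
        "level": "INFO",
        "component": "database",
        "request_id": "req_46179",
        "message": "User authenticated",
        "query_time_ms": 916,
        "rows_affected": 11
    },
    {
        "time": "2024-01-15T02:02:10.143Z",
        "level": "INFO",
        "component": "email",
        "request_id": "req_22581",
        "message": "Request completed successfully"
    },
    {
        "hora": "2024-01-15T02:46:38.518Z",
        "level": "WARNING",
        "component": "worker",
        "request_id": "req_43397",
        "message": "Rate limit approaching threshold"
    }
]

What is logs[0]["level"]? "INFO"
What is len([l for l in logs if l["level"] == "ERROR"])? 1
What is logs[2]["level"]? "ERROR"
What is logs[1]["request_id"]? "req_23707"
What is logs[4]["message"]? "Request completed successfully"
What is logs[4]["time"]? "2024-01-15T02:02:10.143Z"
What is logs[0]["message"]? "Connection established to cache"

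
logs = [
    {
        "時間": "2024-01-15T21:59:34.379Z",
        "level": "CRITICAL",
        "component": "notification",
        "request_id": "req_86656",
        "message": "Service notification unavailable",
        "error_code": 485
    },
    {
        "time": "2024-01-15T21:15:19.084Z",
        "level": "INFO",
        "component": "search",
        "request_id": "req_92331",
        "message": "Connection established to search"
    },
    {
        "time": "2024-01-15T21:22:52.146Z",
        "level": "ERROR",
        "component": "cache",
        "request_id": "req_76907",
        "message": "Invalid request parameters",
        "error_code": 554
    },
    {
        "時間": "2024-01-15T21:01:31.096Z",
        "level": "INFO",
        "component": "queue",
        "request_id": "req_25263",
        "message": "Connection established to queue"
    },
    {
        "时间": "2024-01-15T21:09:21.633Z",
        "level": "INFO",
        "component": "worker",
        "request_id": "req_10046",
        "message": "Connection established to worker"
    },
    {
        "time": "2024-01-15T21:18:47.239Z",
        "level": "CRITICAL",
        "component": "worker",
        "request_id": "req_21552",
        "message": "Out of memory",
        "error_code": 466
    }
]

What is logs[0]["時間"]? "2024-01-15T21:59:34.379Z"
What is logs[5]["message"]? "Out of memory"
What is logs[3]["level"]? "INFO"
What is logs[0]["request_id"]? "req_86656"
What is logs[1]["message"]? "Connection established to search"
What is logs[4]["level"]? "INFO"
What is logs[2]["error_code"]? 554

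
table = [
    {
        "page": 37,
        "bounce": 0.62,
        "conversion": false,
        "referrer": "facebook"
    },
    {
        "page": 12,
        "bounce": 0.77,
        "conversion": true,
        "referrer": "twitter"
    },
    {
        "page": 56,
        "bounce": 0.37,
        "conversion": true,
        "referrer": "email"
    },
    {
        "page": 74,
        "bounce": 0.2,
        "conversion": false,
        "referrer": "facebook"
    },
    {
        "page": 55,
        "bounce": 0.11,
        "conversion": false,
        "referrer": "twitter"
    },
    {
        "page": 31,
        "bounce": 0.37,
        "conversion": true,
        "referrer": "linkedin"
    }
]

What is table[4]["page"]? 55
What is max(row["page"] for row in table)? 74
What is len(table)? 6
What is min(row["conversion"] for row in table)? False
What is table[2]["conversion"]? True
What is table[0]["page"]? 37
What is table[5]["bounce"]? 0.37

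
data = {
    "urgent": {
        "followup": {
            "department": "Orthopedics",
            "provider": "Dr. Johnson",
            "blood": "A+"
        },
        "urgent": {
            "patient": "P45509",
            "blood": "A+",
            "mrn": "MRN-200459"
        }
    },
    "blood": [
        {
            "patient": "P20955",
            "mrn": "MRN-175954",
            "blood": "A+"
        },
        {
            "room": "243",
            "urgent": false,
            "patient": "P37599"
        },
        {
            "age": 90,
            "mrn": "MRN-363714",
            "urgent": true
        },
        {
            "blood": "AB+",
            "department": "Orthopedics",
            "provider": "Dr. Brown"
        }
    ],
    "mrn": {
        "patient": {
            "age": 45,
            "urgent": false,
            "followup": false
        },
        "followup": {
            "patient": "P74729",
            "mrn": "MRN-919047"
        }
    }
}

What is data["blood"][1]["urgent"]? False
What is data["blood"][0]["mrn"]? "MRN-175954"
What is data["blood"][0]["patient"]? "P20955"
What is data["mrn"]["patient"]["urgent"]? False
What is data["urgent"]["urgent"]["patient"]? "P45509"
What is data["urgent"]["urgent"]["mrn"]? "MRN-200459"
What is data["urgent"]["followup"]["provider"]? "Dr. Johnson"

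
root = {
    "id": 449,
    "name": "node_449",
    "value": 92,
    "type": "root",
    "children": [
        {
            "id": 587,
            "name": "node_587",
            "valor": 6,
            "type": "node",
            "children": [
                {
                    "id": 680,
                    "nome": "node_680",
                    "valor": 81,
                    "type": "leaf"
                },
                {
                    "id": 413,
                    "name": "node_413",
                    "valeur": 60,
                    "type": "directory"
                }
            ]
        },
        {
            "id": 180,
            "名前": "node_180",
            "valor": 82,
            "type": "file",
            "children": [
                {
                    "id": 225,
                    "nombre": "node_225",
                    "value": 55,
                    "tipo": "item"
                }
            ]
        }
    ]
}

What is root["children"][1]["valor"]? 82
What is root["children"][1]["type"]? "file"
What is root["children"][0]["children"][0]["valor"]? 81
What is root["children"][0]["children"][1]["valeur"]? 60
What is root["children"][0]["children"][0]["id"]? 680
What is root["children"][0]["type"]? "node"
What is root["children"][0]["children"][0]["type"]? "leaf"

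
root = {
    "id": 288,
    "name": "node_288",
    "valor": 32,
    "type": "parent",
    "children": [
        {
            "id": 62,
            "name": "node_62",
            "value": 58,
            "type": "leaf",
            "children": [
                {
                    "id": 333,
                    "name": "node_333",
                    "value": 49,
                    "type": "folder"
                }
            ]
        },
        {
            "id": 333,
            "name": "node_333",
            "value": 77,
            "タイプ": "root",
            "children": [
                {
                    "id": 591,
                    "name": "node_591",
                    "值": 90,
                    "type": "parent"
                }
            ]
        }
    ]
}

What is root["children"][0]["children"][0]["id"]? 333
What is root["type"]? "parent"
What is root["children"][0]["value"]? 58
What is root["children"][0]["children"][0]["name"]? "node_333"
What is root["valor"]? 32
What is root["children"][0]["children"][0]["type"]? "folder"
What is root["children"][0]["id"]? 62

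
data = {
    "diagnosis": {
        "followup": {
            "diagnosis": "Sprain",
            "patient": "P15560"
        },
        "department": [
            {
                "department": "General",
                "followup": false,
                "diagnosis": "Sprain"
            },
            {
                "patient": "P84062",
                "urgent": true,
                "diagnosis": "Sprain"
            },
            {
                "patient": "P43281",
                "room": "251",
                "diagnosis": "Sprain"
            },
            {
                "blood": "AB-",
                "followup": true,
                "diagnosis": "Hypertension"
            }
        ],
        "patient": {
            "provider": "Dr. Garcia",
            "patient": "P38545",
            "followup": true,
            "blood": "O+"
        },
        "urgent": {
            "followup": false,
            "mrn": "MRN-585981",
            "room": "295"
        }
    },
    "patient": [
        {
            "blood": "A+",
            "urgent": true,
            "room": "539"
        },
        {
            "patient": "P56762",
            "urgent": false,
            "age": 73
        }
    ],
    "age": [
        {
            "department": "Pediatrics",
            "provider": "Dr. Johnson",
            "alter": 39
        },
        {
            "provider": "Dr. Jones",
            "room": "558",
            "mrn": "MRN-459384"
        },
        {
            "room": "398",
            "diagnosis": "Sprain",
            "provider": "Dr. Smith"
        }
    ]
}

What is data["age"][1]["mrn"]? "MRN-459384"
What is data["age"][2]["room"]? "398"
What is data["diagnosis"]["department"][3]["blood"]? "AB-"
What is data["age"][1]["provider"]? "Dr. Jones"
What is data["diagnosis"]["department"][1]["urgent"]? True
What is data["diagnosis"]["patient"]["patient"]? "P38545"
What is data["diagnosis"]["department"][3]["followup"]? True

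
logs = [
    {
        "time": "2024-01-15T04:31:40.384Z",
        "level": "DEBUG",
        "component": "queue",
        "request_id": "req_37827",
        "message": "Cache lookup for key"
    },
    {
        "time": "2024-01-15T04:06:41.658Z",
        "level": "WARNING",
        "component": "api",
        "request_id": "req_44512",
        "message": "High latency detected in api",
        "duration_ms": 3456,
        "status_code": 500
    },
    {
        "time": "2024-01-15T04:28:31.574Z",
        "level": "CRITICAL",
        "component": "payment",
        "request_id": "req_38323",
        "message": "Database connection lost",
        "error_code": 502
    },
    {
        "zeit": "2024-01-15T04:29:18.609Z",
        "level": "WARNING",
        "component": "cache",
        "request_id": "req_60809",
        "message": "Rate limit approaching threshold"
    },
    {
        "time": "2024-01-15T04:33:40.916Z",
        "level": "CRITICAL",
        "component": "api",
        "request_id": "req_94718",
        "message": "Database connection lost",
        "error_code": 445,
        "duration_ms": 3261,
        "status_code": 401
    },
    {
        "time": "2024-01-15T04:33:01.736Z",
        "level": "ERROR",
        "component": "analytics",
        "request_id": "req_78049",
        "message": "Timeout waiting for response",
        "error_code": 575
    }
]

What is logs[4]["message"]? "Database connection lost"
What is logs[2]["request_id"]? "req_38323"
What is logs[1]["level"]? "WARNING"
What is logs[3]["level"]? "WARNING"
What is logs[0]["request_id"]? "req_37827"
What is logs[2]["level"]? "CRITICAL"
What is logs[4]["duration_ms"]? 3261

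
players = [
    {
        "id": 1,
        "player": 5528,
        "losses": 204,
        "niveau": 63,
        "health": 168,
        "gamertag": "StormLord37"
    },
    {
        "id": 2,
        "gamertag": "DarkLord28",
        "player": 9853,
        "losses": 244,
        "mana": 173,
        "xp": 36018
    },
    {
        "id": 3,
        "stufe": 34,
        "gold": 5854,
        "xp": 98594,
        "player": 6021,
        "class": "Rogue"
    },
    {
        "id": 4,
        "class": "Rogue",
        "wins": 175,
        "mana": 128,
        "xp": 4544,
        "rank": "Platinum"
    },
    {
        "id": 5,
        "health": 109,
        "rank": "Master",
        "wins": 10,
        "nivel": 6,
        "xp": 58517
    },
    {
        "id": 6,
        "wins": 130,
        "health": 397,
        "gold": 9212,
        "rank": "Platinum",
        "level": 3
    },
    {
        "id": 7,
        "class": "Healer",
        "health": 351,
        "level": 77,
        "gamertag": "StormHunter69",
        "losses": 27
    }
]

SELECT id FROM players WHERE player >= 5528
[1, 2, 3]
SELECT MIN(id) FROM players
1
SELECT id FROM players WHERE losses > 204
[2]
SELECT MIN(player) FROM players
5528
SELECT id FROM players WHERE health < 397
[1, 5, 7]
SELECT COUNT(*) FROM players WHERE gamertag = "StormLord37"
1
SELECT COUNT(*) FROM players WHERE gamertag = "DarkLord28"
1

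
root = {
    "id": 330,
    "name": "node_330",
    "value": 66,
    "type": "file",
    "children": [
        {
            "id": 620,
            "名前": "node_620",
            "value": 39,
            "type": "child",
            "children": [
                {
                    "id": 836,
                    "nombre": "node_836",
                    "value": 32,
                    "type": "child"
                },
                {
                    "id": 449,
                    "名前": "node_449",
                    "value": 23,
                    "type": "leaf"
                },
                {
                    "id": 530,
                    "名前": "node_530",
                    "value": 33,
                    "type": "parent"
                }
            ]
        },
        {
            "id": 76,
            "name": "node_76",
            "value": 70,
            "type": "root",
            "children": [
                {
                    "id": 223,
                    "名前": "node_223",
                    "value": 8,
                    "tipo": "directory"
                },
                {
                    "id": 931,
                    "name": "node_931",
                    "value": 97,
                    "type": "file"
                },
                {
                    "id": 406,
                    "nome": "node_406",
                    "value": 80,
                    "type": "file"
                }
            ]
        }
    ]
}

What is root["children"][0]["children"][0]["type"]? "child"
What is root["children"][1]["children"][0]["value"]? 8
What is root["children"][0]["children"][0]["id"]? 836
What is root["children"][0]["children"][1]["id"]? 449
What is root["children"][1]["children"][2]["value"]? 80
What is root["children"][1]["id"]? 76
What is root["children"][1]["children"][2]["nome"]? "node_406"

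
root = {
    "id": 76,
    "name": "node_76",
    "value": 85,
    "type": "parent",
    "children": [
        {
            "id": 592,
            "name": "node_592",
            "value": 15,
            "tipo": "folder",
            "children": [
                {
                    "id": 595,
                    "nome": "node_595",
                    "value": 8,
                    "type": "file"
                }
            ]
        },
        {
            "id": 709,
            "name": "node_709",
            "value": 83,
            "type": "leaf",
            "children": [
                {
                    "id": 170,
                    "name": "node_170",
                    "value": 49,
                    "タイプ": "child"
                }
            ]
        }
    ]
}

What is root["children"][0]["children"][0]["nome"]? "node_595"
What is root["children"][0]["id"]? 592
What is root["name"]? "node_76"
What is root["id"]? 76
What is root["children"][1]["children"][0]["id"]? 170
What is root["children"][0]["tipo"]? "folder"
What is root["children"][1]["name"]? "node_709"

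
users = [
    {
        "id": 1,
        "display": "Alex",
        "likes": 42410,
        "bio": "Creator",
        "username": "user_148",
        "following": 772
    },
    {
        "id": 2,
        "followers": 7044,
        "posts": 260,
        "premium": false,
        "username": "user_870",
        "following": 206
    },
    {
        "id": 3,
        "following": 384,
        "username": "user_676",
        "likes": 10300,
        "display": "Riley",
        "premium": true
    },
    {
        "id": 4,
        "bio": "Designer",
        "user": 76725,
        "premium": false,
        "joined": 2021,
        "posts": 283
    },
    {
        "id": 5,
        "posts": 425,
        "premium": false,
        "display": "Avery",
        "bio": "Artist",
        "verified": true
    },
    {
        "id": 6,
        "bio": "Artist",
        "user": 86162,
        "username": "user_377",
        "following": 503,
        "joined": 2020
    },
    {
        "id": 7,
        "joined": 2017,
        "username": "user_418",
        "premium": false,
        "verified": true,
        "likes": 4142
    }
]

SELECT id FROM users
[1, 2, 3, 4, 5, 6, 7]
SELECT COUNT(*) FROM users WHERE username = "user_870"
1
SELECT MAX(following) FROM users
772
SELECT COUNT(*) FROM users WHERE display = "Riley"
1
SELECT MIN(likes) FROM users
4142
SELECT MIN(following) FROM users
206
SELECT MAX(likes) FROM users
42410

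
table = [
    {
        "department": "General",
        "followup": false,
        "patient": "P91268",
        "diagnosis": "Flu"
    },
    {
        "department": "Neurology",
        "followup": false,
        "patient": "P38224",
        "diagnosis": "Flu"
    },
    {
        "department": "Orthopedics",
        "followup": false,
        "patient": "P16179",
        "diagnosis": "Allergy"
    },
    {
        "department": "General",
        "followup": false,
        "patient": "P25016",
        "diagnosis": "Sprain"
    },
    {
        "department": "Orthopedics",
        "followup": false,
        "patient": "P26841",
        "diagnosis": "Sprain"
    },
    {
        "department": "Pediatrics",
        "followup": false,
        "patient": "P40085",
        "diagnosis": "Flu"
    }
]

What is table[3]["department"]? "General"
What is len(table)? 6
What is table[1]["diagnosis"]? "Flu"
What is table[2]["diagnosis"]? "Allergy"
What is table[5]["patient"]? "P40085"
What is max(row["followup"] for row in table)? False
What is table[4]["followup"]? False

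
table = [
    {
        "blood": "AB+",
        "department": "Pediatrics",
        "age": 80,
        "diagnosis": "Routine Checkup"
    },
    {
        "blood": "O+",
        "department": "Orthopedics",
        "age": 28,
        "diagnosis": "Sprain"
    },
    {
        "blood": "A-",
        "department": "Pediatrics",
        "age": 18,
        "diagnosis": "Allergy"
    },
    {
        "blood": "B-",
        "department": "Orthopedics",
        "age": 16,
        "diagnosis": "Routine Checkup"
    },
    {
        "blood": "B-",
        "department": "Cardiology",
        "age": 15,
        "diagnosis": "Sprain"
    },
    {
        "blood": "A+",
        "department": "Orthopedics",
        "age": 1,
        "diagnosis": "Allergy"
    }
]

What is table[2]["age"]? 18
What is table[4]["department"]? "Cardiology"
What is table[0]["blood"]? "AB+"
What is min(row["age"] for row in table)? 1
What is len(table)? 6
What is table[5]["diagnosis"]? "Allergy"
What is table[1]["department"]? "Orthopedics"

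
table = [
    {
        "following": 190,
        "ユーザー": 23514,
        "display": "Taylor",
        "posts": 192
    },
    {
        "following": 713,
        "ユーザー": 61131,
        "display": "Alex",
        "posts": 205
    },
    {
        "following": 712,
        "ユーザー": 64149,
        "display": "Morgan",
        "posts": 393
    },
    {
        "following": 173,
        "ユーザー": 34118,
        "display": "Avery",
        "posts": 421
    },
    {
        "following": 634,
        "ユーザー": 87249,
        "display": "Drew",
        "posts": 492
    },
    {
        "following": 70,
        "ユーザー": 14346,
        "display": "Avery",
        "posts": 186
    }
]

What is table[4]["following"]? 634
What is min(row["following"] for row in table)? 70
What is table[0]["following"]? 190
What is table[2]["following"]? 712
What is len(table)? 6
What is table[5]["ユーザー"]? 14346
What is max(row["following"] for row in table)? 713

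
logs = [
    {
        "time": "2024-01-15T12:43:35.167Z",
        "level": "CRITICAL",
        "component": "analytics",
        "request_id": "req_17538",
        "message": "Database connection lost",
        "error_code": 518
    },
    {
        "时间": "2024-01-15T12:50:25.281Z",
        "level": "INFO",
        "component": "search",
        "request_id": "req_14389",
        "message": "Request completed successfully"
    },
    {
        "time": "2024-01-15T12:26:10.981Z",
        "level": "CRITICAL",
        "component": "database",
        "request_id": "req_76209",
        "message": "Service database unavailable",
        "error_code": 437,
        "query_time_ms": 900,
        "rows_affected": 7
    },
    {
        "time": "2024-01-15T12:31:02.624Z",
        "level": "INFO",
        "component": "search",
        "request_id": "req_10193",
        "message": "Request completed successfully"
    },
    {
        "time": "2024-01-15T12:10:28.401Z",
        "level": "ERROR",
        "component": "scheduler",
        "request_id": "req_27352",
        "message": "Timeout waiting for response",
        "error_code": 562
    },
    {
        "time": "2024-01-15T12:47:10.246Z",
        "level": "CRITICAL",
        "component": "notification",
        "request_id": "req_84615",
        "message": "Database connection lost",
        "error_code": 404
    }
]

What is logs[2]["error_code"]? 437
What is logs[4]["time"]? "2024-01-15T12:10:28.401Z"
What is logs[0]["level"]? "CRITICAL"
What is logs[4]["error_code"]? 562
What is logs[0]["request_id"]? "req_17538"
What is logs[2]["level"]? "CRITICAL"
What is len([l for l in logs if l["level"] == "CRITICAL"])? 3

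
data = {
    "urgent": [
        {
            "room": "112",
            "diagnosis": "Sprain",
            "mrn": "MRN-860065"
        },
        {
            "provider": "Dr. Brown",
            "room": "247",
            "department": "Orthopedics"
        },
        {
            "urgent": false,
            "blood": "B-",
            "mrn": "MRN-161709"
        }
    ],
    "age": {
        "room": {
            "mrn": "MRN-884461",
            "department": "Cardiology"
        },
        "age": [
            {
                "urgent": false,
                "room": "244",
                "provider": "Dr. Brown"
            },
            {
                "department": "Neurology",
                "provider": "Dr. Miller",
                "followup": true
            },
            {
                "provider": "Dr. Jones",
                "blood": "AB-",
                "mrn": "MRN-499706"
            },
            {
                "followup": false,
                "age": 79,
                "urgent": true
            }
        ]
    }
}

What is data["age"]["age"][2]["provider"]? "Dr. Jones"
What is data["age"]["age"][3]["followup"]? False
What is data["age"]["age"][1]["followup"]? True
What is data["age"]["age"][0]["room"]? "244"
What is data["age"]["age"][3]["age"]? 79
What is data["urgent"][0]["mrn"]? "MRN-860065"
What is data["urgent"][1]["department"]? "Orthopedics"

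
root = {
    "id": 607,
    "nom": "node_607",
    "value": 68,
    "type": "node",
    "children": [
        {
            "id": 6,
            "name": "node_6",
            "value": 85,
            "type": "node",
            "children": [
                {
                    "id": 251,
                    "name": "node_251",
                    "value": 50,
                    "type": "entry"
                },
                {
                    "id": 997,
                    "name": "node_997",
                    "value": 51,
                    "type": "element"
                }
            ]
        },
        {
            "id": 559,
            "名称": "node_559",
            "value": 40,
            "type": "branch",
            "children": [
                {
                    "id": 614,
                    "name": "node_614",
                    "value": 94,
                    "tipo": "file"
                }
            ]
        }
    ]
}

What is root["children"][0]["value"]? 85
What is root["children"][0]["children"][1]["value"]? 51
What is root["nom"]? "node_607"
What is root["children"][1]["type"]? "branch"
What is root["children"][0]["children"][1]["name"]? "node_997"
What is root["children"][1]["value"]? 40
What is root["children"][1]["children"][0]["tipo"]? "file"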